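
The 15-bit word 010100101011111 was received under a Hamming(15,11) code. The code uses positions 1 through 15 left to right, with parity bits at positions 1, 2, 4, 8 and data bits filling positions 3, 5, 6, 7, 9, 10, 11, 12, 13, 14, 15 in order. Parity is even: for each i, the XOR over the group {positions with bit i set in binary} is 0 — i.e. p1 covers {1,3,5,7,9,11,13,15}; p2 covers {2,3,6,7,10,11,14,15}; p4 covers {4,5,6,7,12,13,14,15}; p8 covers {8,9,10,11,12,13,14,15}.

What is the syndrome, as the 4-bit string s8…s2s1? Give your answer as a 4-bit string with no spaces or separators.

0011

s1 (pos 1,3,5,7,9,11,13,15): 0⊕0⊕0⊕1⊕1⊕1⊕1⊕1 = 1
s2 (pos 2,3,6,7,10,11,14,15): 1⊕0⊕0⊕1⊕0⊕1⊕1⊕1 = 1
s4 (pos 4,5,6,7,12,13,14,15): 1⊕0⊕0⊕1⊕1⊕1⊕1⊕1 = 0
s8 (pos 8,9,10,11,12,13,14,15): 0⊕1⊕0⊕1⊕1⊕1⊕1⊕1 = 0
Syndrome s8…s1 = 0011 → error at position 3.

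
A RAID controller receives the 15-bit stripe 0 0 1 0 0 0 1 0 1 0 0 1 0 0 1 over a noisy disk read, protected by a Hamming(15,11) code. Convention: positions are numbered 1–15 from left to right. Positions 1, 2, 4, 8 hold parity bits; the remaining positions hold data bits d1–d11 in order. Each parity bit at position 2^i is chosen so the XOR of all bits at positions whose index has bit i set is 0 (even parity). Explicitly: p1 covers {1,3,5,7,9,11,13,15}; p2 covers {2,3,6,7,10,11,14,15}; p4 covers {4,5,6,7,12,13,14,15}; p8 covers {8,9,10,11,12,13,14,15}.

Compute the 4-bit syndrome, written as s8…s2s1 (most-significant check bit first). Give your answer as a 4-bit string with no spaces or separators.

s1 (pos 1,3,5,7,9,11,13,15): 0⊕1⊕0⊕1⊕1⊕0⊕0⊕1 = 0
s2 (pos 2,3,6,7,10,11,14,15): 0⊕1⊕0⊕1⊕0⊕0⊕0⊕1 = 1
s4 (pos 4,5,6,7,12,13,14,15): 0⊕0⊕0⊕1⊕1⊕0⊕0⊕1 = 1
s8 (pos 8,9,10,11,12,13,14,15): 0⊕1⊕0⊕0⊕1⊕0⊕0⊕1 = 1
Syndrome s8…s1 = 1110 → error at position 14.

1110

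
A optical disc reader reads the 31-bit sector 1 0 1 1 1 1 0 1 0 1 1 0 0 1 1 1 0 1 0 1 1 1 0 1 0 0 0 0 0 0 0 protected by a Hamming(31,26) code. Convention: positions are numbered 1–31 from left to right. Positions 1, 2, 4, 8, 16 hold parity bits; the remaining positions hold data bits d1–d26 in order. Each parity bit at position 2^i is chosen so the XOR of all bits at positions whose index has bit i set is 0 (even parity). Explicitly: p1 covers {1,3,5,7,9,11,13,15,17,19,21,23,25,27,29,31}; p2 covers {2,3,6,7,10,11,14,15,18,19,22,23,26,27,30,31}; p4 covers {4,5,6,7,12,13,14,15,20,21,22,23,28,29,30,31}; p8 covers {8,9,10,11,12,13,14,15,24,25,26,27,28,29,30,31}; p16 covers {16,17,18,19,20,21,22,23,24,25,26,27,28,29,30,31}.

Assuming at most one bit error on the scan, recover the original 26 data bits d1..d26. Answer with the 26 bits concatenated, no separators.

11100110011010111010000000

s1 (pos 1,3,5,7,9,11,13,15,17,19,21,23,25,27,29,31): 1⊕1⊕1⊕0⊕0⊕1⊕0⊕1⊕0⊕0⊕1⊕0⊕0⊕0⊕0⊕0 = 0
s2 (pos 2,3,6,7,10,11,14,15,18,19,22,23,26,27,30,31): 0⊕1⊕1⊕0⊕1⊕1⊕1⊕1⊕1⊕0⊕1⊕0⊕0⊕0⊕0⊕0 = 0
s4 (pos 4,5,6,7,12,13,14,15,20,21,22,23,28,29,30,31): 1⊕1⊕1⊕0⊕0⊕0⊕1⊕1⊕1⊕1⊕1⊕0⊕0⊕0⊕0⊕0 = 0
s8 (pos 8,9,10,11,12,13,14,15,24,25,26,27,28,29,30,31): 1⊕0⊕1⊕1⊕0⊕0⊕1⊕1⊕1⊕0⊕0⊕0⊕0⊕0⊕0⊕0 = 0
s16 (pos 16,17,18,19,20,21,22,23,24,25,26,27,28,29,30,31): 1⊕0⊕1⊕0⊕1⊕1⊕1⊕0⊕1⊕0⊕0⊕0⊕0⊕0⊕0⊕0 = 0
Syndrome s16…s1 = 00000 → no error.
Read data bits from positions 3,5,6,7,9,10,11,12,13,14,15,17,18,19,20,21,22,23,24,25,26,27,28,29,30,31: 11100110011010111010000000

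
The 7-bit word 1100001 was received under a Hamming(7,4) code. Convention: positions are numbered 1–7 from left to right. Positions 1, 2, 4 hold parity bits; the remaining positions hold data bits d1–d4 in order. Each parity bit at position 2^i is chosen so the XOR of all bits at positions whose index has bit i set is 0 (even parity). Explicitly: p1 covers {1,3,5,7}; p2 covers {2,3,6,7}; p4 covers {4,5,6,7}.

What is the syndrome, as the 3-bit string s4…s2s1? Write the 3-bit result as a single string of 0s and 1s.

100

s1 (pos 1,3,5,7): 1⊕0⊕0⊕1 = 0
s2 (pos 2,3,6,7): 1⊕0⊕0⊕1 = 0
s4 (pos 4,5,6,7): 0⊕0⊕0⊕1 = 1
Syndrome s4…s1 = 100 → error at position 4.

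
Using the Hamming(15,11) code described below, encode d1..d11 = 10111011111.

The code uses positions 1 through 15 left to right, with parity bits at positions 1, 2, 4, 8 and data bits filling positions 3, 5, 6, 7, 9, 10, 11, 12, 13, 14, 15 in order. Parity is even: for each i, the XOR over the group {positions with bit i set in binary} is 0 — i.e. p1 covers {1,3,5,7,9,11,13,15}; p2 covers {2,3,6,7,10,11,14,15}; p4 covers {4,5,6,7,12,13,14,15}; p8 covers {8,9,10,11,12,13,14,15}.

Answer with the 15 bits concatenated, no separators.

001001101011111

Place data at non-parity positions: p1 p2 1 p4 0 1 1 p8 1 0 1 1 1 1 1
p1 (pos 1,3,5,7,9,11,13,15): XOR of data positions = 1⊕0⊕1⊕1⊕1⊕1⊕1 = 0
p2 (pos 2,3,6,7,10,11,14,15): XOR of data positions = 1⊕1⊕1⊕0⊕1⊕1⊕1 = 0
p4 (pos 4,5,6,7,12,13,14,15): XOR of data positions = 0⊕1⊕1⊕1⊕1⊕1⊕1 = 0
p8 (pos 8,9,10,11,12,13,14,15): XOR of data positions = 1⊕0⊕1⊕1⊕1⊕1⊕1 = 0
Codeword: 001001101011111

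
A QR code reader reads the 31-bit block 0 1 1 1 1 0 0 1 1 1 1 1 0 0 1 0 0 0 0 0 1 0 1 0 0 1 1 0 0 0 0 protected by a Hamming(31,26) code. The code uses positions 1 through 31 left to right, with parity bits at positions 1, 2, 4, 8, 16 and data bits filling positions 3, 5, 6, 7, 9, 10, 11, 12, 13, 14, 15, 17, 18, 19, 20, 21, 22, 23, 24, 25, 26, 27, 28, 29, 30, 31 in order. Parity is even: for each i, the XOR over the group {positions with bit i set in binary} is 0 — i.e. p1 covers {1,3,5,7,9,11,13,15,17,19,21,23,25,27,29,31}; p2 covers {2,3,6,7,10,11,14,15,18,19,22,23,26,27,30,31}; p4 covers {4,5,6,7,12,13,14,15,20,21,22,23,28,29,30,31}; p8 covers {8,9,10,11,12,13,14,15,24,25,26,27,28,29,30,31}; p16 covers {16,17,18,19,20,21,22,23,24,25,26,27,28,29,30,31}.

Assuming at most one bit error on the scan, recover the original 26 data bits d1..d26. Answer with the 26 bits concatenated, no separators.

11001111001000010100110000

s1 (pos 1,3,5,7,9,11,13,15,17,19,21,23,25,27,29,31): 0⊕1⊕1⊕0⊕1⊕1⊕0⊕1⊕0⊕0⊕1⊕1⊕0⊕1⊕0⊕0 = 0
s2 (pos 2,3,6,7,10,11,14,15,18,19,22,23,26,27,30,31): 1⊕1⊕0⊕0⊕1⊕1⊕0⊕1⊕0⊕0⊕0⊕1⊕1⊕1⊕0⊕0 = 0
s4 (pos 4,5,6,7,12,13,14,15,20,21,22,23,28,29,30,31): 1⊕1⊕0⊕0⊕1⊕0⊕0⊕1⊕0⊕1⊕0⊕1⊕0⊕0⊕0⊕0 = 0
s8 (pos 8,9,10,11,12,13,14,15,24,25,26,27,28,29,30,31): 1⊕1⊕1⊕1⊕1⊕0⊕0⊕1⊕0⊕0⊕1⊕1⊕0⊕0⊕0⊕0 = 0
s16 (pos 16,17,18,19,20,21,22,23,24,25,26,27,28,29,30,31): 0⊕0⊕0⊕0⊕0⊕1⊕0⊕1⊕0⊕0⊕1⊕1⊕0⊕0⊕0⊕0 = 0
Syndrome s16…s1 = 00000 → no error.
Read data bits from positions 3,5,6,7,9,10,11,12,13,14,15,17,18,19,20,21,22,23,24,25,26,27,28,29,30,31: 11001111001000010100110000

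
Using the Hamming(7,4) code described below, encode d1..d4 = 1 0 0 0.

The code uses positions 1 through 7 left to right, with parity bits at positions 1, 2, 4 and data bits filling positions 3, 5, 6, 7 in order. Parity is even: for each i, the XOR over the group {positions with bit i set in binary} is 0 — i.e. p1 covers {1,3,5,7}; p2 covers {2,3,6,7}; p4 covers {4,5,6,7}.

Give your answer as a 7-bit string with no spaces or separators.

Place data at non-parity positions: p1 p2 1 p4 0 0 0
p1 (pos 1,3,5,7): XOR of data positions = 1⊕0⊕0 = 1
p2 (pos 2,3,6,7): XOR of data positions = 1⊕0⊕0 = 1
p4 (pos 4,5,6,7): XOR of data positions = 0⊕0⊕0 = 0
Codeword: 1110000

1110000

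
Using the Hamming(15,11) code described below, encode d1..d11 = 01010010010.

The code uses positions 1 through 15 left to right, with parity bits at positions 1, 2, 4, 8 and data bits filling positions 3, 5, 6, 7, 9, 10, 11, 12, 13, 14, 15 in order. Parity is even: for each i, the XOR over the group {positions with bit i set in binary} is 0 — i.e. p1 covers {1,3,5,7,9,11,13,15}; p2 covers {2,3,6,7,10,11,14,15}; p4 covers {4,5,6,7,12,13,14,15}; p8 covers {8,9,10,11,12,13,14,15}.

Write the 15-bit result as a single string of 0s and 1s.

110110100010010

Place data at non-parity positions: p1 p2 0 p4 1 0 1 p8 0 0 1 0 0 1 0
p1 (pos 1,3,5,7,9,11,13,15): XOR of data positions = 0⊕1⊕1⊕0⊕1⊕0⊕0 = 1
p2 (pos 2,3,6,7,10,11,14,15): XOR of data positions = 0⊕0⊕1⊕0⊕1⊕1⊕0 = 1
p4 (pos 4,5,6,7,12,13,14,15): XOR of data positions = 1⊕0⊕1⊕0⊕0⊕1⊕0 = 1
p8 (pos 8,9,10,11,12,13,14,15): XOR of data positions = 0⊕0⊕1⊕0⊕0⊕1⊕0 = 0
Codeword: 110110100010010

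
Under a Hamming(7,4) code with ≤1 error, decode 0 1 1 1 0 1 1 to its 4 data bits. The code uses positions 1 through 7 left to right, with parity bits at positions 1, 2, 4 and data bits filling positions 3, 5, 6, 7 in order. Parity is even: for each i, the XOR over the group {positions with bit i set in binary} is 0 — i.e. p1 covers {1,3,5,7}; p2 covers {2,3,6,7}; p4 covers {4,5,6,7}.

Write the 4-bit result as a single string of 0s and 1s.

s1 (pos 1,3,5,7): 0⊕1⊕0⊕1 = 0
s2 (pos 2,3,6,7): 1⊕1⊕1⊕1 = 0
s4 (pos 4,5,6,7): 1⊕0⊕1⊕1 = 1
Syndrome s4…s1 = 100 → error at position 4.
Flip position 4: 0111011 → 0110011
Read data bits from positions 3,5,6,7: 1011

1011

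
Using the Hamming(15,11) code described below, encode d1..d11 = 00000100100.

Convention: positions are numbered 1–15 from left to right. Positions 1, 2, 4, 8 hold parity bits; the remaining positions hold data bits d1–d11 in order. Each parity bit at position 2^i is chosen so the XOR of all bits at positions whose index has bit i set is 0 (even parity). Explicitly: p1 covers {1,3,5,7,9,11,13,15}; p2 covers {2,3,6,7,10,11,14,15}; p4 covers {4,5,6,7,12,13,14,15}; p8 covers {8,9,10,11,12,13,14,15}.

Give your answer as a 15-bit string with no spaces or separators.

110100000100100

Place data at non-parity positions: p1 p2 0 p4 0 0 0 p8 0 1 0 0 1 0 0
p1 (pos 1,3,5,7,9,11,13,15): XOR of data positions = 0⊕0⊕0⊕0⊕0⊕1⊕0 = 1
p2 (pos 2,3,6,7,10,11,14,15): XOR of data positions = 0⊕0⊕0⊕1⊕0⊕0⊕0 = 1
p4 (pos 4,5,6,7,12,13,14,15): XOR of data positions = 0⊕0⊕0⊕0⊕1⊕0⊕0 = 1
p8 (pos 8,9,10,11,12,13,14,15): XOR of data positions = 0⊕1⊕0⊕0⊕1⊕0⊕0 = 0
Codeword: 110100000100100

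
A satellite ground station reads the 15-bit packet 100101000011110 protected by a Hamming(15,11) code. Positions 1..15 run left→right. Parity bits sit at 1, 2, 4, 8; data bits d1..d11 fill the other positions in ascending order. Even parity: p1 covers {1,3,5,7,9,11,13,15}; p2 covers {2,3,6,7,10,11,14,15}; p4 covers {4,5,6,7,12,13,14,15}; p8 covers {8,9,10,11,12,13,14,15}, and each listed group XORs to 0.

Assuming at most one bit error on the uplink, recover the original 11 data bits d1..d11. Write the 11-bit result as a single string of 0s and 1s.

00110011110

s1 (pos 1,3,5,7,9,11,13,15): 1⊕0⊕0⊕0⊕0⊕1⊕1⊕0 = 1
s2 (pos 2,3,6,7,10,11,14,15): 0⊕0⊕1⊕0⊕0⊕1⊕1⊕0 = 1
s4 (pos 4,5,6,7,12,13,14,15): 1⊕0⊕1⊕0⊕1⊕1⊕1⊕0 = 1
s8 (pos 8,9,10,11,12,13,14,15): 0⊕0⊕0⊕1⊕1⊕1⊕1⊕0 = 0
Syndrome s8…s1 = 0111 → error at position 7.
Flip position 7: 100101000011110 → 100101100011110
Read data bits from positions 3,5,6,7,9,10,11,12,13,14,15: 00110011110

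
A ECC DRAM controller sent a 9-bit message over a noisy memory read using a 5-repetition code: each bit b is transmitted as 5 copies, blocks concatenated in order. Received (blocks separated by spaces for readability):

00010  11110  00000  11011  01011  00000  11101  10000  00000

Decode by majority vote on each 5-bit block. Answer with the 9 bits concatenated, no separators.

Block 1 (00010): 1 one → 0
Block 2 (11110): 4 ones → 1
Block 3 (00000): 0 ones → 0
Block 4 (11011): 4 ones → 1
Block 5 (01011): 3 ones → 1
Block 6 (00000): 0 ones → 0
Block 7 (11101): 4 ones → 1
Block 8 (10000): 1 one → 0
Block 9 (00000): 0 ones → 0

010110100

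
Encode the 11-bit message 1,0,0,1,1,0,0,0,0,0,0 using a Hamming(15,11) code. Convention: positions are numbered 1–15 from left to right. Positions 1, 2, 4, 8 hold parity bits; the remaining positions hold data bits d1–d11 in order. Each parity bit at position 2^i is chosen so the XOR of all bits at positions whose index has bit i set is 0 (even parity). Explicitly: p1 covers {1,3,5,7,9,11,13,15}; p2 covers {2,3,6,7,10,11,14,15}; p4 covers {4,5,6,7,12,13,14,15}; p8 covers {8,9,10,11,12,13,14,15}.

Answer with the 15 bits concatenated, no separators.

Place data at non-parity positions: p1 p2 1 p4 0 0 1 p8 1 0 0 0 0 0 0
p1 (pos 1,3,5,7,9,11,13,15): XOR of data positions = 1⊕0⊕1⊕1⊕0⊕0⊕0 = 1
p2 (pos 2,3,6,7,10,11,14,15): XOR of data positions = 1⊕0⊕1⊕0⊕0⊕0⊕0 = 0
p4 (pos 4,5,6,7,12,13,14,15): XOR of data positions = 0⊕0⊕1⊕0⊕0⊕0⊕0 = 1
p8 (pos 8,9,10,11,12,13,14,15): XOR of data positions = 1⊕0⊕0⊕0⊕0⊕0⊕0 = 1
Codeword: 101100111000000

101100111000000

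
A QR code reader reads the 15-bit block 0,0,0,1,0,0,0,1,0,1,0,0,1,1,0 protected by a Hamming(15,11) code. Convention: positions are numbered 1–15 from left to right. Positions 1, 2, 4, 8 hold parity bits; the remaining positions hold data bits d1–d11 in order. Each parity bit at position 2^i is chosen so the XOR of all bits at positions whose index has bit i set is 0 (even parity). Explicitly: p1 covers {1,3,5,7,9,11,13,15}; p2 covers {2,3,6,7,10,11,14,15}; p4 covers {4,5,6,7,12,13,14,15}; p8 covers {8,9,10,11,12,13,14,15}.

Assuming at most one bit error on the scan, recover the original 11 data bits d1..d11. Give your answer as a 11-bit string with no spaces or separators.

s1 (pos 1,3,5,7,9,11,13,15): 0⊕0⊕0⊕0⊕0⊕0⊕1⊕0 = 1
s2 (pos 2,3,6,7,10,11,14,15): 0⊕0⊕0⊕0⊕1⊕0⊕1⊕0 = 0
s4 (pos 4,5,6,7,12,13,14,15): 1⊕0⊕0⊕0⊕0⊕1⊕1⊕0 = 1
s8 (pos 8,9,10,11,12,13,14,15): 1⊕0⊕1⊕0⊕0⊕1⊕1⊕0 = 0
Syndrome s8…s1 = 0101 → error at position 5.
Flip position 5: 000100010100110 → 000110010100110
Read data bits from positions 3,5,6,7,9,10,11,12,13,14,15: 01000100110

01000100110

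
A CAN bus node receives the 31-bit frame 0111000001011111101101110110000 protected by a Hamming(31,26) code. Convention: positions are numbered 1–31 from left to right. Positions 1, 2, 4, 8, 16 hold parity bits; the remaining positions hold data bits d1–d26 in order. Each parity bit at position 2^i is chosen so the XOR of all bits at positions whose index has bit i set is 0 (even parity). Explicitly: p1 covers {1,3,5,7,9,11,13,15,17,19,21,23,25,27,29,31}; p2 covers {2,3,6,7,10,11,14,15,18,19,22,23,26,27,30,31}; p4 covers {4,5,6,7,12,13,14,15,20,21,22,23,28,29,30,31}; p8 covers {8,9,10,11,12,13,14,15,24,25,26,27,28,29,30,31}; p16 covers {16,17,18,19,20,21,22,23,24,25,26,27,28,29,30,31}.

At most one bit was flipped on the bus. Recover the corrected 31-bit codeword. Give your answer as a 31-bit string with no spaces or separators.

s1 (pos 1,3,5,7,9,11,13,15,17,19,21,23,25,27,29,31): 0⊕1⊕0⊕0⊕0⊕0⊕1⊕1⊕1⊕1⊕0⊕1⊕0⊕1⊕0⊕0 = 1
s2 (pos 2,3,6,7,10,11,14,15,18,19,22,23,26,27,30,31): 1⊕1⊕0⊕0⊕1⊕0⊕1⊕1⊕0⊕1⊕1⊕1⊕1⊕1⊕0⊕0 = 0
s4 (pos 4,5,6,7,12,13,14,15,20,21,22,23,28,29,30,31): 1⊕0⊕0⊕0⊕1⊕1⊕1⊕1⊕1⊕0⊕1⊕1⊕0⊕0⊕0⊕0 = 0
s8 (pos 8,9,10,11,12,13,14,15,24,25,26,27,28,29,30,31): 0⊕0⊕1⊕0⊕1⊕1⊕1⊕1⊕1⊕0⊕1⊕1⊕0⊕0⊕0⊕0 = 0
s16 (pos 16,17,18,19,20,21,22,23,24,25,26,27,28,29,30,31): 1⊕1⊕0⊕1⊕1⊕0⊕1⊕1⊕1⊕0⊕1⊕1⊕0⊕0⊕0⊕0 = 1
Syndrome s16…s1 = 10001 → error at position 17.
Flip position 17: 0111000001011111101101110110000 → 0111000001011111001101110110000

0111000001011111001101110110000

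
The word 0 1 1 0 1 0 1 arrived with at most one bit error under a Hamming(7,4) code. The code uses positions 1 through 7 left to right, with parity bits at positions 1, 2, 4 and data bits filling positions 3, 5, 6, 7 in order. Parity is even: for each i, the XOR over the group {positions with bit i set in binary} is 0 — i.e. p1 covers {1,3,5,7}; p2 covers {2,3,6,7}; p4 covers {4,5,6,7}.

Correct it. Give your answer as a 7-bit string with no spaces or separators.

s1 (pos 1,3,5,7): 0⊕1⊕1⊕1 = 1
s2 (pos 2,3,6,7): 1⊕1⊕0⊕1 = 1
s4 (pos 4,5,6,7): 0⊕1⊕0⊕1 = 0
Syndrome s4…s1 = 011 → error at position 3.
Flip position 3: 0110101 → 0100101

0100101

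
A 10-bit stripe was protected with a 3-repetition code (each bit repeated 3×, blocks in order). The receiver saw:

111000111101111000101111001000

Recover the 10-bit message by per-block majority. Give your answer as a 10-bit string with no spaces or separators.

1011101100

Block 1 (111): 3 ones → 1
Block 2 (000): 0 ones → 0
Block 3 (111): 3 ones → 1
Block 4 (101): 2 ones → 1
Block 5 (111): 3 ones → 1
Block 6 (000): 0 ones → 0
Block 7 (101): 2 ones → 1
Block 8 (111): 3 ones → 1
Block 9 (001): 1 one → 0
Block 10 (000): 0 ones → 0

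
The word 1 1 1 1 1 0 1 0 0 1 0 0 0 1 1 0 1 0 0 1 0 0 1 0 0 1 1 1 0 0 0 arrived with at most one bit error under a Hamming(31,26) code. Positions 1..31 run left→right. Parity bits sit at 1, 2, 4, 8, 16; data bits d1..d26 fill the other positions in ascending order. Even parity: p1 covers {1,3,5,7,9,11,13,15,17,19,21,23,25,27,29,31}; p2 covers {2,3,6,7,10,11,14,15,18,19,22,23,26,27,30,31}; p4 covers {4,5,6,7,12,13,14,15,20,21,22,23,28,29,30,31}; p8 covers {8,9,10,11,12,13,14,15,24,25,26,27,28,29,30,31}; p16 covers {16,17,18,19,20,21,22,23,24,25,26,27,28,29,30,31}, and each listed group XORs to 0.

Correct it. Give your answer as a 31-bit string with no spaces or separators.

1011101001000110100100100111000

s1 (pos 1,3,5,7,9,11,13,15,17,19,21,23,25,27,29,31): 1⊕1⊕1⊕1⊕0⊕0⊕0⊕1⊕1⊕0⊕0⊕1⊕0⊕1⊕0⊕0 = 0
s2 (pos 2,3,6,7,10,11,14,15,18,19,22,23,26,27,30,31): 1⊕1⊕0⊕1⊕1⊕0⊕1⊕1⊕0⊕0⊕0⊕1⊕1⊕1⊕0⊕0 = 1
s4 (pos 4,5,6,7,12,13,14,15,20,21,22,23,28,29,30,31): 1⊕1⊕0⊕1⊕0⊕0⊕1⊕1⊕1⊕0⊕0⊕1⊕1⊕0⊕0⊕0 = 0
s8 (pos 8,9,10,11,12,13,14,15,24,25,26,27,28,29,30,31): 0⊕0⊕1⊕0⊕0⊕0⊕1⊕1⊕0⊕0⊕1⊕1⊕1⊕0⊕0⊕0 = 0
s16 (pos 16,17,18,19,20,21,22,23,24,25,26,27,28,29,30,31): 0⊕1⊕0⊕0⊕1⊕0⊕0⊕1⊕0⊕0⊕1⊕1⊕1⊕0⊕0⊕0 = 0
Syndrome s16…s1 = 00010 → error at position 2.
Flip position 2: 1111101001000110100100100111000 → 1011101001000110100100100111000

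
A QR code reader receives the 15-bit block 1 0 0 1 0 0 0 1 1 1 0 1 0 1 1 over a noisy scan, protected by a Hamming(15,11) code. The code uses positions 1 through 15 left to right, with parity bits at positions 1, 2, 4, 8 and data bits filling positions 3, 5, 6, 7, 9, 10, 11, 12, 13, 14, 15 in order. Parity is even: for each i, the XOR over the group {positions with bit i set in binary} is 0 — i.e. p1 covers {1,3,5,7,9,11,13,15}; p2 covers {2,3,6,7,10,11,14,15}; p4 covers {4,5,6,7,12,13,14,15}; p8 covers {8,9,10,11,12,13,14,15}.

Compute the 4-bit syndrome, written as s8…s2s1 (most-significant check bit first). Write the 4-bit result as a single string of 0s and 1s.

0011

s1 (pos 1,3,5,7,9,11,13,15): 1⊕0⊕0⊕0⊕1⊕0⊕0⊕1 = 1
s2 (pos 2,3,6,7,10,11,14,15): 0⊕0⊕0⊕0⊕1⊕0⊕1⊕1 = 1
s4 (pos 4,5,6,7,12,13,14,15): 1⊕0⊕0⊕0⊕1⊕0⊕1⊕1 = 0
s8 (pos 8,9,10,11,12,13,14,15): 1⊕1⊕1⊕0⊕1⊕0⊕1⊕1 = 0
Syndrome s8…s1 = 0011 → error at position 3.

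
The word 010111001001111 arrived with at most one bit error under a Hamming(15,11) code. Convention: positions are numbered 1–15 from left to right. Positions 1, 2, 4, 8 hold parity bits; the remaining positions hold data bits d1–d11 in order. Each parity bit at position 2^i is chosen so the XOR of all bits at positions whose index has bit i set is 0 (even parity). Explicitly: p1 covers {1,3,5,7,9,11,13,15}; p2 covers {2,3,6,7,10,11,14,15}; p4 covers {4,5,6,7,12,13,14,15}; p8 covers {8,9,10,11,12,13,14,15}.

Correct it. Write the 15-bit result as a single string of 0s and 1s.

s1 (pos 1,3,5,7,9,11,13,15): 0⊕0⊕1⊕0⊕1⊕0⊕1⊕1 = 0
s2 (pos 2,3,6,7,10,11,14,15): 1⊕0⊕1⊕0⊕0⊕0⊕1⊕1 = 0
s4 (pos 4,5,6,7,12,13,14,15): 1⊕1⊕1⊕0⊕1⊕1⊕1⊕1 = 1
s8 (pos 8,9,10,11,12,13,14,15): 0⊕1⊕0⊕0⊕1⊕1⊕1⊕1 = 1
Syndrome s8…s1 = 1100 → error at position 12.
Flip position 12: 010111001001111 → 010111001000111

010111001000111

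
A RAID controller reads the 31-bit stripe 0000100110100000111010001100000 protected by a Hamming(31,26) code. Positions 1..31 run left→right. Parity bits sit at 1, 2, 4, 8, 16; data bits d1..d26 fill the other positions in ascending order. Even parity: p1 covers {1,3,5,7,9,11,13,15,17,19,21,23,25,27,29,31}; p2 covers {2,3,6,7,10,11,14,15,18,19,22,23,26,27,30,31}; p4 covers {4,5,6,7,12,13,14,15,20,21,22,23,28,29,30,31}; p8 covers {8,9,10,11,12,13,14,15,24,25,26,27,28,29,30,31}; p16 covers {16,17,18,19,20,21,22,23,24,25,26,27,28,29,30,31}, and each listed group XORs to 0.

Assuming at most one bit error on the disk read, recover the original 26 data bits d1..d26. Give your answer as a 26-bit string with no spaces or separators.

01000010000111010001100000

s1 (pos 1,3,5,7,9,11,13,15,17,19,21,23,25,27,29,31): 0⊕0⊕1⊕0⊕1⊕1⊕0⊕0⊕1⊕1⊕1⊕0⊕1⊕0⊕0⊕0 = 1
s2 (pos 2,3,6,7,10,11,14,15,18,19,22,23,26,27,30,31): 0⊕0⊕0⊕0⊕0⊕1⊕0⊕0⊕1⊕1⊕0⊕0⊕1⊕0⊕0⊕0 = 0
s4 (pos 4,5,6,7,12,13,14,15,20,21,22,23,28,29,30,31): 0⊕1⊕0⊕0⊕0⊕0⊕0⊕0⊕0⊕1⊕0⊕0⊕0⊕0⊕0⊕0 = 0
s8 (pos 8,9,10,11,12,13,14,15,24,25,26,27,28,29,30,31): 1⊕1⊕0⊕1⊕0⊕0⊕0⊕0⊕0⊕1⊕1⊕0⊕0⊕0⊕0⊕0 = 1
s16 (pos 16,17,18,19,20,21,22,23,24,25,26,27,28,29,30,31): 0⊕1⊕1⊕1⊕0⊕1⊕0⊕0⊕0⊕1⊕1⊕0⊕0⊕0⊕0⊕0 = 0
Syndrome s16…s1 = 01001 → error at position 9.
Flip position 9: 0000100110100000111010001100000 → 0000100100100000111010001100000
Read data bits from positions 3,5,6,7,9,10,11,12,13,14,15,17,18,19,20,21,22,23,24,25,26,27,28,29,30,31: 01000010000111010001100000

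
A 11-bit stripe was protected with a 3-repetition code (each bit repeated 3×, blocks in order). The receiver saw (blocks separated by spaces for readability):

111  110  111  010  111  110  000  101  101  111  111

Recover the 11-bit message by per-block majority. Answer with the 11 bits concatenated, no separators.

11101101111

Block 1 (111): 3 ones → 1
Block 2 (110): 2 ones → 1
Block 3 (111): 3 ones → 1
Block 4 (010): 1 one → 0
Block 5 (111): 3 ones → 1
Block 6 (110): 2 ones → 1
Block 7 (000): 0 ones → 0
Block 8 (101): 2 ones → 1
Block 9 (101): 2 ones → 1
Block 10 (111): 3 ones → 1
Block 11 (111): 3 ones → 1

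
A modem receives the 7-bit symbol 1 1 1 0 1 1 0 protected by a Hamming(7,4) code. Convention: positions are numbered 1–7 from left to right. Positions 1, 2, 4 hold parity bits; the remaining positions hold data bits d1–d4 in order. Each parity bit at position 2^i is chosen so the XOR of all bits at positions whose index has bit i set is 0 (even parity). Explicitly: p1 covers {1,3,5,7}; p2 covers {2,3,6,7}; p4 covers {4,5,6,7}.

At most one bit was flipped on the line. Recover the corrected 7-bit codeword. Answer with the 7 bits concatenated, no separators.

1100110

s1 (pos 1,3,5,7): 1⊕1⊕1⊕0 = 1
s2 (pos 2,3,6,7): 1⊕1⊕1⊕0 = 1
s4 (pos 4,5,6,7): 0⊕1⊕1⊕0 = 0
Syndrome s4…s1 = 011 → error at position 3.
Flip position 3: 1110110 → 1100110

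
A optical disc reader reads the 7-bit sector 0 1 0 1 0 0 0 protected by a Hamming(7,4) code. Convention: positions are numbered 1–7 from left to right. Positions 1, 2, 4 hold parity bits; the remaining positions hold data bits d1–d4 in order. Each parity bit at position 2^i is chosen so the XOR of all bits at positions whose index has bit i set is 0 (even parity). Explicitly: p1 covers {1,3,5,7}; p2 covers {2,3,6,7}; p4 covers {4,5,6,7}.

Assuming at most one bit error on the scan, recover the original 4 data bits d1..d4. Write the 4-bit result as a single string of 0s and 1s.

s1 (pos 1,3,5,7): 0⊕0⊕0⊕0 = 0
s2 (pos 2,3,6,7): 1⊕0⊕0⊕0 = 1
s4 (pos 4,5,6,7): 1⊕0⊕0⊕0 = 1
Syndrome s4…s1 = 110 → error at position 6.
Flip position 6: 0101000 → 0101010
Read data bits from positions 3,5,6,7: 0010

0010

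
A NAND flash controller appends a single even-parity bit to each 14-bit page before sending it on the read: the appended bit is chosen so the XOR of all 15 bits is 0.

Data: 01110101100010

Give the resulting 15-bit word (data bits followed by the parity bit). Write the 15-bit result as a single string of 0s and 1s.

XOR of the 14 data bits: 0⊕1⊕1⊕1⊕0⊕1⊕0⊕1⊕1⊕0⊕0⊕0⊕1⊕0 = 1
Parity bit = 1 (so all 15 bits XOR to 0).

011101011000101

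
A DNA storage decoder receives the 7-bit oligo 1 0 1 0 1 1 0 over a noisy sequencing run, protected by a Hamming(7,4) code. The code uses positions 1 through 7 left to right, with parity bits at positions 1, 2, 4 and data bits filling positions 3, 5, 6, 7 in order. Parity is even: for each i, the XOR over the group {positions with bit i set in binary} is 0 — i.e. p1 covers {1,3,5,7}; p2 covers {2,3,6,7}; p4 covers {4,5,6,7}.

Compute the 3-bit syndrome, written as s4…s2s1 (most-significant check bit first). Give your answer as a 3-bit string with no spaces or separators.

s1 (pos 1,3,5,7): 1⊕1⊕1⊕0 = 1
s2 (pos 2,3,6,7): 0⊕1⊕1⊕0 = 0
s4 (pos 4,5,6,7): 0⊕1⊕1⊕0 = 0
Syndrome s4…s1 = 001 → error at position 1.

001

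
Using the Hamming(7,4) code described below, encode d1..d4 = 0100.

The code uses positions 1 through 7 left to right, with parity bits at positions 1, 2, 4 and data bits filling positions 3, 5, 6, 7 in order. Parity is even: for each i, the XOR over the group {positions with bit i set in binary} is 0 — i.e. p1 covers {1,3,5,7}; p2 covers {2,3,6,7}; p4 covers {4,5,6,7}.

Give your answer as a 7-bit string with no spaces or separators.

Place data at non-parity positions: p1 p2 0 p4 1 0 0
p1 (pos 1,3,5,7): XOR of data positions = 0⊕1⊕0 = 1
p2 (pos 2,3,6,7): XOR of data positions = 0⊕0⊕0 = 0
p4 (pos 4,5,6,7): XOR of data positions = 1⊕0⊕0 = 1
Codeword: 1001100

1001100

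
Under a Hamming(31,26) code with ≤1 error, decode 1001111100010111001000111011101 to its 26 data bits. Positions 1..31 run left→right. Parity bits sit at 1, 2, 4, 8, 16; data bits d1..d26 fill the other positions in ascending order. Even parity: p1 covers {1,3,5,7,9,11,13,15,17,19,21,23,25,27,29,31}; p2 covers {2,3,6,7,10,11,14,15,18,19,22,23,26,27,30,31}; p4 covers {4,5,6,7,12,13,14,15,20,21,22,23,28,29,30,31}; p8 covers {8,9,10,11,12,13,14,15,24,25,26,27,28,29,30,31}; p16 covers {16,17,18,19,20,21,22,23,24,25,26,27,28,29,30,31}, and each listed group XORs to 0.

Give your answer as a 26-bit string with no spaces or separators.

s1 (pos 1,3,5,7,9,11,13,15,17,19,21,23,25,27,29,31): 1⊕0⊕1⊕1⊕0⊕0⊕0⊕1⊕0⊕1⊕0⊕1⊕1⊕1⊕1⊕1 = 0
s2 (pos 2,3,6,7,10,11,14,15,18,19,22,23,26,27,30,31): 0⊕0⊕1⊕1⊕0⊕0⊕1⊕1⊕0⊕1⊕0⊕1⊕0⊕1⊕0⊕1 = 0
s4 (pos 4,5,6,7,12,13,14,15,20,21,22,23,28,29,30,31): 1⊕1⊕1⊕1⊕1⊕0⊕1⊕1⊕0⊕0⊕0⊕1⊕1⊕1⊕0⊕1 = 1
s8 (pos 8,9,10,11,12,13,14,15,24,25,26,27,28,29,30,31): 1⊕0⊕0⊕0⊕1⊕0⊕1⊕1⊕1⊕1⊕0⊕1⊕1⊕1⊕0⊕1 = 0
s16 (pos 16,17,18,19,20,21,22,23,24,25,26,27,28,29,30,31): 1⊕0⊕0⊕1⊕0⊕0⊕0⊕1⊕1⊕1⊕0⊕1⊕1⊕1⊕0⊕1 = 1
Syndrome s16…s1 = 10100 → error at position 20.
Flip position 20: 1001111100010111001000111011101 → 1001111100010111001100111011101
Read data bits from positions 3,5,6,7,9,10,11,12,13,14,15,17,18,19,20,21,22,23,24,25,26,27,28,29,30,31: 01110001011001100111011101

01110001011001100111011101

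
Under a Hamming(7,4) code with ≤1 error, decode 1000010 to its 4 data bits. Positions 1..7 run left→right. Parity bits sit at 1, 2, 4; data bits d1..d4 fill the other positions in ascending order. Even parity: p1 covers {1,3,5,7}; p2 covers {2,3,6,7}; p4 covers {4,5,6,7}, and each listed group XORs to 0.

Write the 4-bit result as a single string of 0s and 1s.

s1 (pos 1,3,5,7): 1⊕0⊕0⊕0 = 1
s2 (pos 2,3,6,7): 0⊕0⊕1⊕0 = 1
s4 (pos 4,5,6,7): 0⊕0⊕1⊕0 = 1
Syndrome s4…s1 = 111 → error at position 7.
Flip position 7: 1000010 → 1000011
Read data bits from positions 3,5,6,7: 0011

0011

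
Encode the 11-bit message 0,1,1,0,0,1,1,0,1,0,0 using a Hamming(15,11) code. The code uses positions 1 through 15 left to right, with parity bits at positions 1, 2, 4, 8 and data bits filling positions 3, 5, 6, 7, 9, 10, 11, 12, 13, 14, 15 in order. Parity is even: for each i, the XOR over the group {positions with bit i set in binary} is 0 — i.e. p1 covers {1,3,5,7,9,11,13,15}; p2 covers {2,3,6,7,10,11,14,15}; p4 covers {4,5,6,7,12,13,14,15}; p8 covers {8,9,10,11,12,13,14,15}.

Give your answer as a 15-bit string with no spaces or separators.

Place data at non-parity positions: p1 p2 0 p4 1 1 0 p8 0 1 1 0 1 0 0
p1 (pos 1,3,5,7,9,11,13,15): XOR of data positions = 0⊕1⊕0⊕0⊕1⊕1⊕0 = 1
p2 (pos 2,3,6,7,10,11,14,15): XOR of data positions = 0⊕1⊕0⊕1⊕1⊕0⊕0 = 1
p4 (pos 4,5,6,7,12,13,14,15): XOR of data positions = 1⊕1⊕0⊕0⊕1⊕0⊕0 = 1
p8 (pos 8,9,10,11,12,13,14,15): XOR of data positions = 0⊕1⊕1⊕0⊕1⊕0⊕0 = 1
Codeword: 110111010110100

110111010110100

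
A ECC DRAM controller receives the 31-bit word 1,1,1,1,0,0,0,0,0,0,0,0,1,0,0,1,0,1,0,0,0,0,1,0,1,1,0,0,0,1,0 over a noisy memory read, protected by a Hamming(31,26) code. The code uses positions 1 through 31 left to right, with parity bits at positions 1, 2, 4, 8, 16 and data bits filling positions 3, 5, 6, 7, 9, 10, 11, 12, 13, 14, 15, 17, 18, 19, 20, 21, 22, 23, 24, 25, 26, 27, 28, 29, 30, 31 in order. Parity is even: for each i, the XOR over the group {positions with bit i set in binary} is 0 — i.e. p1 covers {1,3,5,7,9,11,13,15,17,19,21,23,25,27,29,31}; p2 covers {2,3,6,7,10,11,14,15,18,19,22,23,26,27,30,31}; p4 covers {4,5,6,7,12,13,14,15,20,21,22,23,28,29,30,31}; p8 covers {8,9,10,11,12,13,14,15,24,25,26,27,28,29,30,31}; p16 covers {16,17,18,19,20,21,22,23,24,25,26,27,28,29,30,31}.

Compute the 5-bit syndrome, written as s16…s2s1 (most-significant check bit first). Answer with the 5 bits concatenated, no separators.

00001

s1 (pos 1,3,5,7,9,11,13,15,17,19,21,23,25,27,29,31): 1⊕1⊕0⊕0⊕0⊕0⊕1⊕0⊕0⊕0⊕0⊕1⊕1⊕0⊕0⊕0 = 1
s2 (pos 2,3,6,7,10,11,14,15,18,19,22,23,26,27,30,31): 1⊕1⊕0⊕0⊕0⊕0⊕0⊕0⊕1⊕0⊕0⊕1⊕1⊕0⊕1⊕0 = 0
s4 (pos 4,5,6,7,12,13,14,15,20,21,22,23,28,29,30,31): 1⊕0⊕0⊕0⊕0⊕1⊕0⊕0⊕0⊕0⊕0⊕1⊕0⊕0⊕1⊕0 = 0
s8 (pos 8,9,10,11,12,13,14,15,24,25,26,27,28,29,30,31): 0⊕0⊕0⊕0⊕0⊕1⊕0⊕0⊕0⊕1⊕1⊕0⊕0⊕0⊕1⊕0 = 0
s16 (pos 16,17,18,19,20,21,22,23,24,25,26,27,28,29,30,31): 1⊕0⊕1⊕0⊕0⊕0⊕0⊕1⊕0⊕1⊕1⊕0⊕0⊕0⊕1⊕0 = 0
Syndrome s16…s1 = 00001 → error at position 1.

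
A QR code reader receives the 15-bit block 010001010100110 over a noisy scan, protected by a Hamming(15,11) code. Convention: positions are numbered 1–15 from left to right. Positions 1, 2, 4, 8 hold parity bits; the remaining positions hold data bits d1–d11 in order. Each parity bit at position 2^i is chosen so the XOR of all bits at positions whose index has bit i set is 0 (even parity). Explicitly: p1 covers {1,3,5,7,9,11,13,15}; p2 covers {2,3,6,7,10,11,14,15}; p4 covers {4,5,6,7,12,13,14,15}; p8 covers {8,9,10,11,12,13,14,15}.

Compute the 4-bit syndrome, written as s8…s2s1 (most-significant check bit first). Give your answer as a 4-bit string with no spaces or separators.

0101

s1 (pos 1,3,5,7,9,11,13,15): 0⊕0⊕0⊕0⊕0⊕0⊕1⊕0 = 1
s2 (pos 2,3,6,7,10,11,14,15): 1⊕0⊕1⊕0⊕1⊕0⊕1⊕0 = 0
s4 (pos 4,5,6,7,12,13,14,15): 0⊕0⊕1⊕0⊕0⊕1⊕1⊕0 = 1
s8 (pos 8,9,10,11,12,13,14,15): 1⊕0⊕1⊕0⊕0⊕1⊕1⊕0 = 0
Syndrome s8…s1 = 0101 → error at position 5.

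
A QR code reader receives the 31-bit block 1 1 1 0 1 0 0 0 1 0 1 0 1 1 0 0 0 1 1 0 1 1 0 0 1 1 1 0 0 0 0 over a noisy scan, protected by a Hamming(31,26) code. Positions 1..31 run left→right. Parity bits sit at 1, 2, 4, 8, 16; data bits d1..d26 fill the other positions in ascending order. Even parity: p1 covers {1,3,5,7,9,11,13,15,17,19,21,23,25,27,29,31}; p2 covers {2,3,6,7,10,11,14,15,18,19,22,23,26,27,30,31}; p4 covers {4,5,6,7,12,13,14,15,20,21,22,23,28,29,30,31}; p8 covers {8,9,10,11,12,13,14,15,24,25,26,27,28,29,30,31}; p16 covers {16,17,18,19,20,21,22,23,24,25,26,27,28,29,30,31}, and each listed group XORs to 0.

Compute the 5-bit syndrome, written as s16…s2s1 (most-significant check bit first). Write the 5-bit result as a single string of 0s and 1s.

s1 (pos 1,3,5,7,9,11,13,15,17,19,21,23,25,27,29,31): 1⊕1⊕1⊕0⊕1⊕1⊕1⊕0⊕0⊕1⊕1⊕0⊕1⊕1⊕0⊕0 = 0
s2 (pos 2,3,6,7,10,11,14,15,18,19,22,23,26,27,30,31): 1⊕1⊕0⊕0⊕0⊕1⊕1⊕0⊕1⊕1⊕1⊕0⊕1⊕1⊕0⊕0 = 1
s4 (pos 4,5,6,7,12,13,14,15,20,21,22,23,28,29,30,31): 0⊕1⊕0⊕0⊕0⊕1⊕1⊕0⊕0⊕1⊕1⊕0⊕0⊕0⊕0⊕0 = 1
s8 (pos 8,9,10,11,12,13,14,15,24,25,26,27,28,29,30,31): 0⊕1⊕0⊕1⊕0⊕1⊕1⊕0⊕0⊕1⊕1⊕1⊕0⊕0⊕0⊕0 = 1
s16 (pos 16,17,18,19,20,21,22,23,24,25,26,27,28,29,30,31): 0⊕0⊕1⊕1⊕0⊕1⊕1⊕0⊕0⊕1⊕1⊕1⊕0⊕0⊕0⊕0 = 1
Syndrome s16…s1 = 11110 → error at position 30.

11110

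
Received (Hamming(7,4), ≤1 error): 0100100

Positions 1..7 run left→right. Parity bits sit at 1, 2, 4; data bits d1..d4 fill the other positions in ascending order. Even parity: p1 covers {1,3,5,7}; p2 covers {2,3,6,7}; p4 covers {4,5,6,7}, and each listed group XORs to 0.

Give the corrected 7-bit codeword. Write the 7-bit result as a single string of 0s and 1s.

s1 (pos 1,3,5,7): 0⊕0⊕1⊕0 = 1
s2 (pos 2,3,6,7): 1⊕0⊕0⊕0 = 1
s4 (pos 4,5,6,7): 0⊕1⊕0⊕0 = 1
Syndrome s4…s1 = 111 → error at position 7.
Flip position 7: 0100100 → 0100101

0100101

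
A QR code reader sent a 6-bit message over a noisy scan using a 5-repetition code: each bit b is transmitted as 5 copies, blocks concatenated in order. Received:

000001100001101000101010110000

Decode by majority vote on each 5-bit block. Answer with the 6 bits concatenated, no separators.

Block 1 (00000): 0 ones → 0
Block 2 (11000): 2 ones → 0
Block 3 (01101): 3 ones → 1
Block 4 (00010): 1 one → 0
Block 5 (10101): 3 ones → 1
Block 6 (10000): 1 one → 0

001010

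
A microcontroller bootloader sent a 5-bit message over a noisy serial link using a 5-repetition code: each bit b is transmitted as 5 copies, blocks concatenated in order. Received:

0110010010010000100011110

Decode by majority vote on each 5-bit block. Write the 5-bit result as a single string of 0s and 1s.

Block 1 (01100): 2 ones → 0
Block 2 (10010): 2 ones → 0
Block 3 (01000): 1 one → 0
Block 4 (01000): 1 one → 0
Block 5 (11110): 4 ones → 1

00001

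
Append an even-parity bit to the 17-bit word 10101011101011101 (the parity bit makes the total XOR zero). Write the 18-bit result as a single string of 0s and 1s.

XOR of the 17 data bits: 1⊕0⊕1⊕0⊕1⊕0⊕1⊕1⊕1⊕0⊕1⊕0⊕1⊕1⊕1⊕0⊕1 = 1
Parity bit = 1 (so all 18 bits XOR to 0).

101010111010111011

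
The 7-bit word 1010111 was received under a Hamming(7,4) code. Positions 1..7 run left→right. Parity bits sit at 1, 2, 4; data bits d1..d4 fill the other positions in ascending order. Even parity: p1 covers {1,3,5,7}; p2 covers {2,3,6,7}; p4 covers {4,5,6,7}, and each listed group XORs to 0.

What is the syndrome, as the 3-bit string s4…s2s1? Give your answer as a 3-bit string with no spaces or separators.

s1 (pos 1,3,5,7): 1⊕1⊕1⊕1 = 0
s2 (pos 2,3,6,7): 0⊕1⊕1⊕1 = 1
s4 (pos 4,5,6,7): 0⊕1⊕1⊕1 = 1
Syndrome s4…s1 = 110 → error at position 6.

110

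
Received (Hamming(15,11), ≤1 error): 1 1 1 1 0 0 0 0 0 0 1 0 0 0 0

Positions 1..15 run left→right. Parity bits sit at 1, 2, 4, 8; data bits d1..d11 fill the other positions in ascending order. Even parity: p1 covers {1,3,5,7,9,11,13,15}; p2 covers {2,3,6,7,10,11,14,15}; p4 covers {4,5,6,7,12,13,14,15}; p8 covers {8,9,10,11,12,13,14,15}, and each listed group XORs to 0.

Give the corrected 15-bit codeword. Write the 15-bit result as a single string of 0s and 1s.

s1 (pos 1,3,5,7,9,11,13,15): 1⊕1⊕0⊕0⊕0⊕1⊕0⊕0 = 1
s2 (pos 2,3,6,7,10,11,14,15): 1⊕1⊕0⊕0⊕0⊕1⊕0⊕0 = 1
s4 (pos 4,5,6,7,12,13,14,15): 1⊕0⊕0⊕0⊕0⊕0⊕0⊕0 = 1
s8 (pos 8,9,10,11,12,13,14,15): 0⊕0⊕0⊕1⊕0⊕0⊕0⊕0 = 1
Syndrome s8…s1 = 1111 → error at position 15.
Flip position 15: 111100000010000 → 111100000010001

111100000010001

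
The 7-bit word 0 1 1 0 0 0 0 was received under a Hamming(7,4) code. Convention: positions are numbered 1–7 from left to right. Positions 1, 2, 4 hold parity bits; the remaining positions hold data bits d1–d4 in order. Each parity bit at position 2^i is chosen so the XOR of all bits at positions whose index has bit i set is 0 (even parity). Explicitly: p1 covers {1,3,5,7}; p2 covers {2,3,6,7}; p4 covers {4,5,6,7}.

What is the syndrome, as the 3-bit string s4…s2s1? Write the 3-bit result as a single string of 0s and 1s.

s1 (pos 1,3,5,7): 0⊕1⊕0⊕0 = 1
s2 (pos 2,3,6,7): 1⊕1⊕0⊕0 = 0
s4 (pos 4,5,6,7): 0⊕0⊕0⊕0 = 0
Syndrome s4…s1 = 001 → error at position 1.

001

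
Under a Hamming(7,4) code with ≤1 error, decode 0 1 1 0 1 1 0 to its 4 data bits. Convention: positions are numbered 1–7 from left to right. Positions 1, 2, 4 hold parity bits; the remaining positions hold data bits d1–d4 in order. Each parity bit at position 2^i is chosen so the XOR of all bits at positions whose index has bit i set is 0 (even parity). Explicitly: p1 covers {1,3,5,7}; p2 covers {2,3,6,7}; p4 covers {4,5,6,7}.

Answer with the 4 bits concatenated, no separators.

s1 (pos 1,3,5,7): 0⊕1⊕1⊕0 = 0
s2 (pos 2,3,6,7): 1⊕1⊕1⊕0 = 1
s4 (pos 4,5,6,7): 0⊕1⊕1⊕0 = 0
Syndrome s4…s1 = 010 → error at position 2.
Flip position 2: 0110110 → 0010110
Read data bits from positions 3,5,6,7: 1110

1110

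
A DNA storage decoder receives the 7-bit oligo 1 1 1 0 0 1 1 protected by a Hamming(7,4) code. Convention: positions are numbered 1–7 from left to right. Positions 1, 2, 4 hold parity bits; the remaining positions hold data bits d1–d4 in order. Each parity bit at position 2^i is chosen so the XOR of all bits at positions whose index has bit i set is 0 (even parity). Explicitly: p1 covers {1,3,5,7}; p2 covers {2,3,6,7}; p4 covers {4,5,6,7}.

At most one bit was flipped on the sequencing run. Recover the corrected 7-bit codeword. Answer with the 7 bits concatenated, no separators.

s1 (pos 1,3,5,7): 1⊕1⊕0⊕1 = 1
s2 (pos 2,3,6,7): 1⊕1⊕1⊕1 = 0
s4 (pos 4,5,6,7): 0⊕0⊕1⊕1 = 0
Syndrome s4…s1 = 001 → error at position 1.
Flip position 1: 1110011 → 0110011

0110011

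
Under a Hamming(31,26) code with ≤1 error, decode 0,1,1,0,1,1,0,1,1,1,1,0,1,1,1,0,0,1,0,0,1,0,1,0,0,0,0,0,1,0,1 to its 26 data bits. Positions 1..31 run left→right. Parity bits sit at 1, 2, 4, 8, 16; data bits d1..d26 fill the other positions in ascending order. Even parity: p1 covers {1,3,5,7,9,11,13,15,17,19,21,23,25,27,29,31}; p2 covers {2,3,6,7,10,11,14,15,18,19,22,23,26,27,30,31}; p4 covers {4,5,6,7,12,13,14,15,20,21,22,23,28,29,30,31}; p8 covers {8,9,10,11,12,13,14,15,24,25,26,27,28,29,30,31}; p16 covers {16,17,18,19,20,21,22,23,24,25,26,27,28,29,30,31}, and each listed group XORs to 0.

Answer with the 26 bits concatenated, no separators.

11101110111010010100001101

s1 (pos 1,3,5,7,9,11,13,15,17,19,21,23,25,27,29,31): 0⊕1⊕1⊕0⊕1⊕1⊕1⊕1⊕0⊕0⊕1⊕1⊕0⊕0⊕1⊕1 = 0
s2 (pos 2,3,6,7,10,11,14,15,18,19,22,23,26,27,30,31): 1⊕1⊕1⊕0⊕1⊕1⊕1⊕1⊕1⊕0⊕0⊕1⊕0⊕0⊕0⊕1 = 0
s4 (pos 4,5,6,7,12,13,14,15,20,21,22,23,28,29,30,31): 0⊕1⊕1⊕0⊕0⊕1⊕1⊕1⊕0⊕1⊕0⊕1⊕0⊕1⊕0⊕1 = 1
s8 (pos 8,9,10,11,12,13,14,15,24,25,26,27,28,29,30,31): 1⊕1⊕1⊕1⊕0⊕1⊕1⊕1⊕0⊕0⊕0⊕0⊕0⊕1⊕0⊕1 = 1
s16 (pos 16,17,18,19,20,21,22,23,24,25,26,27,28,29,30,31): 0⊕0⊕1⊕0⊕0⊕1⊕0⊕1⊕0⊕0⊕0⊕0⊕0⊕1⊕0⊕1 = 1
Syndrome s16…s1 = 11100 → error at position 28.
Flip position 28: 0110110111101110010010100000101 → 0110110111101110010010100001101
Read data bits from positions 3,5,6,7,9,10,11,12,13,14,15,17,18,19,20,21,22,23,24,25,26,27,28,29,30,31: 11101110111010010100001101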